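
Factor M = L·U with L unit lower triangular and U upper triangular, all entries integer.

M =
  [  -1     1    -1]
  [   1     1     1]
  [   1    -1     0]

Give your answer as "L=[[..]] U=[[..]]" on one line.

  row1 -= -1·row0 → [0,2,0]
  row2 -= -1·row0 → [0,0,-1]
  row2 -= 0·row1 → [0,0,-1]

L=[[1,0,0],[-1,1,0],[-1,0,1]] U=[[-1,1,-1],[0,2,0],[0,0,-1]]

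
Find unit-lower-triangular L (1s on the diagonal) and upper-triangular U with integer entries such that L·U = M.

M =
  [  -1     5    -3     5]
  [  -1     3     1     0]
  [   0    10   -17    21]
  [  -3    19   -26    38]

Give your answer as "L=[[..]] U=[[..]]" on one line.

L=[[1,0,0,0],[1,1,0,0],[0,-5,1,0],[3,-2,-3,1]] U=[[-1,5,-3,5],[0,-2,4,-5],[0,0,3,-4],[0,0,0,1]]

  r1 -= 1·r0 → [0,-2,4,-5]
  r2 -= 0·r0 → [0,10,-17,21]
  r3 -= 3·r0 → [0,4,-17,23]
  r2 -= -5·r1 → [0,0,3,-4]
  r3 -= -2·r1 → [0,0,-9,13]
  r3 -= -3·r2 → [0,0,0,1]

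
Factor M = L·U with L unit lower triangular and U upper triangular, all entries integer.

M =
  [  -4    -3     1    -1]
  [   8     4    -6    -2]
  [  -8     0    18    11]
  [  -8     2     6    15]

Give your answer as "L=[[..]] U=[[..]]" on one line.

L=[[1,0,0,0],[-2,1,0,0],[2,-3,1,0],[2,-4,-3,1]] U=[[-4,-3,1,-1],[0,-2,-4,-4],[0,0,4,1],[0,0,0,4]]

  r1 -= -2·r0 → [0,-2,-4,-4]
  r2 -= 2·r0 → [0,6,16,13]
  r3 -= 2·r0 → [0,8,4,17]
  r2 -= -3·r1 → [0,0,4,1]
  r3 -= -4·r1 → [0,0,-12,1]
  r3 -= -3·r2 → [0,0,0,4]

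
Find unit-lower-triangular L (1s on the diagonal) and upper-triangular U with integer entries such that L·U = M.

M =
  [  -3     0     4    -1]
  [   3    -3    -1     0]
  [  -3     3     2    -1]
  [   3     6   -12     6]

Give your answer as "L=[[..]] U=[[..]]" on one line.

L=[[1,0,0,0],[-1,1,0,0],[1,-1,1,0],[-1,-2,-2,1]] U=[[-3,0,4,-1],[0,-3,3,-1],[0,0,1,-1],[0,0,0,1]]

  row1 -= -1·row0 → [0,-3,3,-1]
  row2 -= 1·row0 → [0,3,-2,0]
  row3 -= -1·row0 → [0,6,-8,5]
  row2 -= -1·row1 → [0,0,1,-1]
  row3 -= -2·row1 → [0,0,-2,3]
  row3 -= -2·row2 → [0,0,0,1]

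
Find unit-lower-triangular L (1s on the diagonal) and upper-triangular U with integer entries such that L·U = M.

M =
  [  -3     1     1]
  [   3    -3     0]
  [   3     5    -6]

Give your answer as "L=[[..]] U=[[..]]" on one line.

  row1 -= -1·row0 → [0,-2,1]
  row2 -= -1·row0 → [0,6,-5]
  row2 -= -3·row1 → [0,0,-2]

L=[[1,0,0],[-1,1,0],[-1,-3,1]] U=[[-3,1,1],[0,-2,1],[0,0,-2]]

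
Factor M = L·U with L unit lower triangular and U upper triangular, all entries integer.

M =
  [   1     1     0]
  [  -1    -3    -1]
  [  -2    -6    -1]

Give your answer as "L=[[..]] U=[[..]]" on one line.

  r1 -= -1·r0 → [0,-2,-1]
  r2 -= -2·r0 → [0,-4,-1]
  r2 -= 2·r1 → [0,0,1]

L=[[1,0,0],[-1,1,0],[-2,2,1]] U=[[1,1,0],[0,-2,-1],[0,0,1]]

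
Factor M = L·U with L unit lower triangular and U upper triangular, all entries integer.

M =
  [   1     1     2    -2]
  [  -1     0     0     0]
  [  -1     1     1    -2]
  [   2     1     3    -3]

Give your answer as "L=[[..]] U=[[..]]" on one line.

  R1 -= -1·R0 → [0,1,2,-2]
  R2 -= -1·R0 → [0,2,3,-4]
  R3 -= 2·R0 → [0,-1,-1,1]
  R2 -= 2·R1 → [0,0,-1,0]
  R3 -= -1·R1 → [0,0,1,-1]
  R3 -= -1·R2 → [0,0,0,-1]

L=[[1,0,0,0],[-1,1,0,0],[-1,2,1,0],[2,-1,-1,1]] U=[[1,1,2,-2],[0,1,2,-2],[0,0,-1,0],[0,0,0,-1]]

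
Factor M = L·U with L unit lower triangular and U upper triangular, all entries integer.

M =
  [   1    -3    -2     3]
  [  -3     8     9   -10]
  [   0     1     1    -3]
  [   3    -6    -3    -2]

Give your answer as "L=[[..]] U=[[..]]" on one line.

  R1 -= -3·R0 → [0,-1,3,-1]
  R2 -= 0·R0 → [0,1,1,-3]
  R3 -= 3·R0 → [0,3,3,-11]
  R2 -= -1·R1 → [0,0,4,-4]
  R3 -= -3·R1 → [0,0,12,-14]
  R3 -= 3·R2 → [0,0,0,-2]

L=[[1,0,0,0],[-3,1,0,0],[0,-1,1,0],[3,-3,3,1]] U=[[1,-3,-2,3],[0,-1,3,-1],[0,0,4,-4],[0,0,0,-2]]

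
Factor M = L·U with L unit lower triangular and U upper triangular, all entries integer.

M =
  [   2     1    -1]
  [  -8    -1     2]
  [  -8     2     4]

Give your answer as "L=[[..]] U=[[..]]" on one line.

L=[[1,0,0],[-4,1,0],[-4,2,1]] U=[[2,1,-1],[0,3,-2],[0,0,4]]

  R1 -= -4·R0 → [0,3,-2]
  R2 -= -4·R0 → [0,6,0]
  R2 -= 2·R1 → [0,0,4]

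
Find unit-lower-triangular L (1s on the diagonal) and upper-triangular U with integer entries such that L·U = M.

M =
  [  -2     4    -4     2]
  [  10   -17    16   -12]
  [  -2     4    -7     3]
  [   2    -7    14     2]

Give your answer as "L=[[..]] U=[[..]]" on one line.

L=[[1,0,0,0],[-5,1,0,0],[1,0,1,0],[-1,-1,-2,1]] U=[[-2,4,-4,2],[0,3,-4,-2],[0,0,-3,1],[0,0,0,4]]

  R1 -= -5·R0 → [0,3,-4,-2]
  R2 -= 1·R0 → [0,0,-3,1]
  R3 -= -1·R0 → [0,-3,10,4]
  R2 -= 0·R1 → [0,0,-3,1]
  R3 -= -1·R1 → [0,0,6,2]
  R3 -= -2·R2 → [0,0,0,4]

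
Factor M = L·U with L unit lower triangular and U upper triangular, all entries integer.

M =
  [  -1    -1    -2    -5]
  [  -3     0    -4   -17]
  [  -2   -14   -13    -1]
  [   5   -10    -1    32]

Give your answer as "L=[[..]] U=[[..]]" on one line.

  r1 -= 3·r0 → [0,3,2,-2]
  r2 -= 2·r0 → [0,-12,-9,9]
  r3 -= -5·r0 → [0,-15,-11,7]
  r2 -= -4·r1 → [0,0,-1,1]
  r3 -= -5·r1 → [0,0,-1,-3]
  r3 -= 1·r2 → [0,0,0,-4]

L=[[1,0,0,0],[3,1,0,0],[2,-4,1,0],[-5,-5,1,1]] U=[[-1,-1,-2,-5],[0,3,2,-2],[0,0,-1,1],[0,0,0,-4]]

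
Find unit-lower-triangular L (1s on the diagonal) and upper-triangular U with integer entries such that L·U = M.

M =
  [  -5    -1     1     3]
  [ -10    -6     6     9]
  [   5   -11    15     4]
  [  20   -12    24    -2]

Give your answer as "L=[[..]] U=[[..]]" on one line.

  r1 -= 2·r0 → [0,-4,4,3]
  r2 -= -1·r0 → [0,-12,16,7]
  r3 -= -4·r0 → [0,-16,28,10]
  r2 -= 3·r1 → [0,0,4,-2]
  r3 -= 4·r1 → [0,0,12,-2]
  r3 -= 3·r2 → [0,0,0,4]

L=[[1,0,0,0],[2,1,0,0],[-1,3,1,0],[-4,4,3,1]] U=[[-5,-1,1,3],[0,-4,4,3],[0,0,4,-2],[0,0,0,4]]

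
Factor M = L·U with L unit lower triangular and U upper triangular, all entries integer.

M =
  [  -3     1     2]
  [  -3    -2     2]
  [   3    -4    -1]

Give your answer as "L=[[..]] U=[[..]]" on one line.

  row1 -= 1·row0 → [0,-3,0]
  row2 -= -1·row0 → [0,-3,1]
  row2 -= 1·row1 → [0,0,1]

L=[[1,0,0],[1,1,0],[-1,1,1]] U=[[-3,1,2],[0,-3,0],[0,0,1]]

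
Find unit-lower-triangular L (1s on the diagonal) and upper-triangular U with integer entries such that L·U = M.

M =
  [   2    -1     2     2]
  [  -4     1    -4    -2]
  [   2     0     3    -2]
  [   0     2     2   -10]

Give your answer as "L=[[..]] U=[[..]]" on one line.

  R1 -= -2·R0 → [0,-1,0,2]
  R2 -= 1·R0 → [0,1,1,-4]
  R3 -= 0·R0 → [0,2,2,-10]
  R2 -= -1·R1 → [0,0,1,-2]
  R3 -= -2·R1 → [0,0,2,-6]
  R3 -= 2·R2 → [0,0,0,-2]

L=[[1,0,0,0],[-2,1,0,0],[1,-1,1,0],[0,-2,2,1]] U=[[2,-1,2,2],[0,-1,0,2],[0,0,1,-2],[0,0,0,-2]]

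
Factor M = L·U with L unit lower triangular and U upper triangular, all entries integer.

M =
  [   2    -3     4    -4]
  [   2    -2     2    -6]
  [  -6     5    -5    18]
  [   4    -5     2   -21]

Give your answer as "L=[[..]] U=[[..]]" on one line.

  R1 -= 1·R0 → [0,1,-2,-2]
  R2 -= -3·R0 → [0,-4,7,6]
  R3 -= 2·R0 → [0,1,-6,-13]
  R2 -= -4·R1 → [0,0,-1,-2]
  R3 -= 1·R1 → [0,0,-4,-11]
  R3 -= 4·R2 → [0,0,0,-3]

L=[[1,0,0,0],[1,1,0,0],[-3,-4,1,0],[2,1,4,1]] U=[[2,-3,4,-4],[0,1,-2,-2],[0,0,-1,-2],[0,0,0,-3]]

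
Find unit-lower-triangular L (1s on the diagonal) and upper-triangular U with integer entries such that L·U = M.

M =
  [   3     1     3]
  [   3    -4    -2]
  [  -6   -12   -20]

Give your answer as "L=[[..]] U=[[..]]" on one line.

L=[[1,0,0],[1,1,0],[-2,2,1]] U=[[3,1,3],[0,-5,-5],[0,0,-4]]

  row1 -= 1·row0 → [0,-5,-5]
  row2 -= -2·row0 → [0,-10,-14]
  row2 -= 2·row1 → [0,0,-4]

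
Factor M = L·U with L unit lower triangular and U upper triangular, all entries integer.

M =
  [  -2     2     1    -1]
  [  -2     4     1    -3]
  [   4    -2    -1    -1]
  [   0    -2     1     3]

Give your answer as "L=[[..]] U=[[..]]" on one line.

  row1 -= 1·row0 → [0,2,0,-2]
  row2 -= -2·row0 → [0,2,1,-3]
  row3 -= 0·row0 → [0,-2,1,3]
  row2 -= 1·row1 → [0,0,1,-1]
  row3 -= -1·row1 → [0,0,1,1]
  row3 -= 1·row2 → [0,0,0,2]

L=[[1,0,0,0],[1,1,0,0],[-2,1,1,0],[0,-1,1,1]] U=[[-2,2,1,-1],[0,2,0,-2],[0,0,1,-1],[0,0,0,2]]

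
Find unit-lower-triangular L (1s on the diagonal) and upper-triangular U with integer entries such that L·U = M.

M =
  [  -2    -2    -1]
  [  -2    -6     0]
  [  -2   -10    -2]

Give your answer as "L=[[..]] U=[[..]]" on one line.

  r1 -= 1·r0 → [0,-4,1]
  r2 -= 1·r0 → [0,-8,-1]
  r2 -= 2·r1 → [0,0,-3]

L=[[1,0,0],[1,1,0],[1,2,1]] U=[[-2,-2,-1],[0,-4,1],[0,0,-3]]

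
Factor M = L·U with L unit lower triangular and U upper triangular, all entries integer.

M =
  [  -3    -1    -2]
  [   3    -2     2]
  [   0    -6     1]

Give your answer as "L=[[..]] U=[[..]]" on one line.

  R1 -= -1·R0 → [0,-3,0]
  R2 -= 0·R0 → [0,-6,1]
  R2 -= 2·R1 → [0,0,1]

L=[[1,0,0],[-1,1,0],[0,2,1]] U=[[-3,-1,-2],[0,-3,0],[0,0,1]]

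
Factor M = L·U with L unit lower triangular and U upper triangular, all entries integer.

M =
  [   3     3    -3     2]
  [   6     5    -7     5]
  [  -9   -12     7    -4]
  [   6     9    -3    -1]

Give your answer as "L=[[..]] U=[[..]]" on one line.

  R1 -= 2·R0 → [0,-1,-1,1]
  R2 -= -3·R0 → [0,-3,-2,2]
  R3 -= 2·R0 → [0,3,3,-5]
  R2 -= 3·R1 → [0,0,1,-1]
  R3 -= -3·R1 → [0,0,0,-2]
  R3 -= 0·R2 → [0,0,0,-2]

L=[[1,0,0,0],[2,1,0,0],[-3,3,1,0],[2,-3,0,1]] U=[[3,3,-3,2],[0,-1,-1,1],[0,0,1,-1],[0,0,0,-2]]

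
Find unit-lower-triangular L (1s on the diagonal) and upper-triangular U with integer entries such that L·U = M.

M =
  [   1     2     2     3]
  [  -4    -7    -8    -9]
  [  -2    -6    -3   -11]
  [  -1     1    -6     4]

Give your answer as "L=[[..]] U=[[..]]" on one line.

L=[[1,0,0,0],[-4,1,0,0],[-2,-2,1,0],[-1,3,-4,1]] U=[[1,2,2,3],[0,1,0,3],[0,0,1,1],[0,0,0,2]]

  r1 -= -4·r0 → [0,1,0,3]
  r2 -= -2·r0 → [0,-2,1,-5]
  r3 -= -1·r0 → [0,3,-4,7]
  r2 -= -2·r1 → [0,0,1,1]
  r3 -= 3·r1 → [0,0,-4,-2]
  r3 -= -4·r2 → [0,0,0,2]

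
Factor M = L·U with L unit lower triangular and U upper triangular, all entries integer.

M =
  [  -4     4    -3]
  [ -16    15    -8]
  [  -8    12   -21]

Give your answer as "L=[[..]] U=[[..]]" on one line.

  row1 -= 4·row0 → [0,-1,4]
  row2 -= 2·row0 → [0,4,-15]
  row2 -= -4·row1 → [0,0,1]

L=[[1,0,0],[4,1,0],[2,-4,1]] U=[[-4,4,-3],[0,-1,4],[0,0,1]]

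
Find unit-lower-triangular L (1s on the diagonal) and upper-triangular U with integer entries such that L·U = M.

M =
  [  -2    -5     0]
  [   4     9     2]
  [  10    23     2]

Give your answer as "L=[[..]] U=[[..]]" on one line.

  R1 -= -2·R0 → [0,-1,2]
  R2 -= -5·R0 → [0,-2,2]
  R2 -= 2·R1 → [0,0,-2]

L=[[1,0,0],[-2,1,0],[-5,2,1]] U=[[-2,-5,0],[0,-1,2],[0,0,-2]]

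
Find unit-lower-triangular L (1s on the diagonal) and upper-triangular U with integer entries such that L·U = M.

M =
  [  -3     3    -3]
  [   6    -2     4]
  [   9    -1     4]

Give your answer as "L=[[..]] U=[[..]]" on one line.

  r1 -= -2·r0 → [0,4,-2]
  r2 -= -3·r0 → [0,8,-5]
  r2 -= 2·r1 → [0,0,-1]

L=[[1,0,0],[-2,1,0],[-3,2,1]] U=[[-3,3,-3],[0,4,-2],[0,0,-1]]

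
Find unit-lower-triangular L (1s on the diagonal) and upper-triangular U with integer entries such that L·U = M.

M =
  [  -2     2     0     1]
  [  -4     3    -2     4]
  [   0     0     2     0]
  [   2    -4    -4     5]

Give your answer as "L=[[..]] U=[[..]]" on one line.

L=[[1,0,0,0],[2,1,0,0],[0,0,1,0],[-1,2,0,1]] U=[[-2,2,0,1],[0,-1,-2,2],[0,0,2,0],[0,0,0,2]]

  R1 -= 2·R0 → [0,-1,-2,2]
  R2 -= 0·R0 → [0,0,2,0]
  R3 -= -1·R0 → [0,-2,-4,6]
  R2 -= 0·R1 → [0,0,2,0]
  R3 -= 2·R1 → [0,0,0,2]
  R3 -= 0·R2 → [0,0,0,2]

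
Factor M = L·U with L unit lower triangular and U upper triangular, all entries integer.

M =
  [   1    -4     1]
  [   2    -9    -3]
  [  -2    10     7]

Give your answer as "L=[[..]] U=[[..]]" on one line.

  row1 -= 2·row0 → [0,-1,-5]
  row2 -= -2·row0 → [0,2,9]
  row2 -= -2·row1 → [0,0,-1]

L=[[1,0,0],[2,1,0],[-2,-2,1]] U=[[1,-4,1],[0,-1,-5],[0,0,-1]]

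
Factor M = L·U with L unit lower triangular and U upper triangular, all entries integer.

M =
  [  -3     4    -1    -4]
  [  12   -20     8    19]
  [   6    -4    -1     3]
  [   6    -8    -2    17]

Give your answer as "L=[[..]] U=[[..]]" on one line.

L=[[1,0,0,0],[-4,1,0,0],[-2,-1,1,0],[-2,0,-4,1]] U=[[-3,4,-1,-4],[0,-4,4,3],[0,0,1,-2],[0,0,0,1]]

  R1 -= -4·R0 → [0,-4,4,3]
  R2 -= -2·R0 → [0,4,-3,-5]
  R3 -= -2·R0 → [0,0,-4,9]
  R2 -= -1·R1 → [0,0,1,-2]
  R3 -= 0·R1 → [0,0,-4,9]
  R3 -= -4·R2 → [0,0,0,1]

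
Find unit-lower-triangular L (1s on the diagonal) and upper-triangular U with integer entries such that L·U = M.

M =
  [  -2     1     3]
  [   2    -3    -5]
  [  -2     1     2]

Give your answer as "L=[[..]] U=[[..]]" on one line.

  row1 -= -1·row0 → [0,-2,-2]
  row2 -= 1·row0 → [0,0,-1]
  row2 -= 0·row1 → [0,0,-1]

L=[[1,0,0],[-1,1,0],[1,0,1]] U=[[-2,1,3],[0,-2,-2],[0,0,-1]]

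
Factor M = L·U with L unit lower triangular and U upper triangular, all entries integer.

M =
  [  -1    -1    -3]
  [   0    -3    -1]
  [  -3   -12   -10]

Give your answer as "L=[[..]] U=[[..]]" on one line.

  R1 -= 0·R0 → [0,-3,-1]
  R2 -= 3·R0 → [0,-9,-1]
  R2 -= 3·R1 → [0,0,2]

L=[[1,0,0],[0,1,0],[3,3,1]] U=[[-1,-1,-3],[0,-3,-1],[0,0,2]]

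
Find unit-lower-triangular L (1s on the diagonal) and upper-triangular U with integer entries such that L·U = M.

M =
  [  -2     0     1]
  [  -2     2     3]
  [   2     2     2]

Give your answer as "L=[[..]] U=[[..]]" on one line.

  R1 -= 1·R0 → [0,2,2]
  R2 -= -1·R0 → [0,2,3]
  R2 -= 1·R1 → [0,0,1]

L=[[1,0,0],[1,1,0],[-1,1,1]] U=[[-2,0,1],[0,2,2],[0,0,1]]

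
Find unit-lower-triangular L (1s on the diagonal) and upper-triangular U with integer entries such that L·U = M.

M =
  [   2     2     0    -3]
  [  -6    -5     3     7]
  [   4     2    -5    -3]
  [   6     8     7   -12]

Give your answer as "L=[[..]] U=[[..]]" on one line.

L=[[1,0,0,0],[-3,1,0,0],[2,-2,1,0],[3,2,1,1]] U=[[2,2,0,-3],[0,1,3,-2],[0,0,1,-1],[0,0,0,2]]

  R1 -= -3·R0 → [0,1,3,-2]
  R2 -= 2·R0 → [0,-2,-5,3]
  R3 -= 3·R0 → [0,2,7,-3]
  R2 -= -2·R1 → [0,0,1,-1]
  R3 -= 2·R1 → [0,0,1,1]
  R3 -= 1·R2 → [0,0,0,2]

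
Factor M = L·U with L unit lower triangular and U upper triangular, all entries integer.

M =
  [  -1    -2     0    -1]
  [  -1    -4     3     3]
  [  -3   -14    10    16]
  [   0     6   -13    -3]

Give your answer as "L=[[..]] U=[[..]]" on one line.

L=[[1,0,0,0],[1,1,0,0],[3,4,1,0],[0,-3,2,1]] U=[[-1,-2,0,-1],[0,-2,3,4],[0,0,-2,3],[0,0,0,3]]

  row1 -= 1·row0 → [0,-2,3,4]
  row2 -= 3·row0 → [0,-8,10,19]
  row3 -= 0·row0 → [0,6,-13,-3]
  row2 -= 4·row1 → [0,0,-2,3]
  row3 -= -3·row1 → [0,0,-4,9]
  row3 -= 2·row2 → [0,0,0,3]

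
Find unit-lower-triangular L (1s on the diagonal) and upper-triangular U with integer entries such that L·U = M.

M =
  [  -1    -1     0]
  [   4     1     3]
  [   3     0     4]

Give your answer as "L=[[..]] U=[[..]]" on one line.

  R1 -= -4·R0 → [0,-3,3]
  R2 -= -3·R0 → [0,-3,4]
  R2 -= 1·R1 → [0,0,1]

L=[[1,0,0],[-4,1,0],[-3,1,1]] U=[[-1,-1,0],[0,-3,3],[0,0,1]]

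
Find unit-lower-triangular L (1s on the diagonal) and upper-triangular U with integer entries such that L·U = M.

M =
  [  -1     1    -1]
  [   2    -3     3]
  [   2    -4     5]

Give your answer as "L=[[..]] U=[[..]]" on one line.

  r1 -= -2·r0 → [0,-1,1]
  r2 -= -2·r0 → [0,-2,3]
  r2 -= 2·r1 → [0,0,1]

L=[[1,0,0],[-2,1,0],[-2,2,1]] U=[[-1,1,-1],[0,-1,1],[0,0,1]]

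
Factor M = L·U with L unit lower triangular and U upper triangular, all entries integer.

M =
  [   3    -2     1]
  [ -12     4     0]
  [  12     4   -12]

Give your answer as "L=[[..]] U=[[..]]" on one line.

L=[[1,0,0],[-4,1,0],[4,-3,1]] U=[[3,-2,1],[0,-4,4],[0,0,-4]]

  row1 -= -4·row0 → [0,-4,4]
  row2 -= 4·row0 → [0,12,-16]
  row2 -= -3·row1 → [0,0,-4]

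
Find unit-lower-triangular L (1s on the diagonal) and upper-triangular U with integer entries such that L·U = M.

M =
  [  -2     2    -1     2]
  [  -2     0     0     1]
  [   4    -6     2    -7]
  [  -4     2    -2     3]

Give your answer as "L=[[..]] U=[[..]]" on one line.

  row1 -= 1·row0 → [0,-2,1,-1]
  row2 -= -2·row0 → [0,-2,0,-3]
  row3 -= 2·row0 → [0,-2,0,-1]
  row2 -= 1·row1 → [0,0,-1,-2]
  row3 -= 1·row1 → [0,0,-1,0]
  row3 -= 1·row2 → [0,0,0,2]

L=[[1,0,0,0],[1,1,0,0],[-2,1,1,0],[2,1,1,1]] U=[[-2,2,-1,2],[0,-2,1,-1],[0,0,-1,-2],[0,0,0,2]]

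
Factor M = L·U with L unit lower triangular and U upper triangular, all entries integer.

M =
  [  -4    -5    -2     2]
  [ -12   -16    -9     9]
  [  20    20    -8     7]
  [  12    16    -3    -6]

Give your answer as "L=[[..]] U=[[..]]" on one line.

  row1 -= 3·row0 → [0,-1,-3,3]
  row2 -= -5·row0 → [0,-5,-18,17]
  row3 -= -3·row0 → [0,1,-9,0]
  row2 -= 5·row1 → [0,0,-3,2]
  row3 -= -1·row1 → [0,0,-12,3]
  row3 -= 4·row2 → [0,0,0,-5]

L=[[1,0,0,0],[3,1,0,0],[-5,5,1,0],[-3,-1,4,1]] U=[[-4,-5,-2,2],[0,-1,-3,3],[0,0,-3,2],[0,0,0,-5]]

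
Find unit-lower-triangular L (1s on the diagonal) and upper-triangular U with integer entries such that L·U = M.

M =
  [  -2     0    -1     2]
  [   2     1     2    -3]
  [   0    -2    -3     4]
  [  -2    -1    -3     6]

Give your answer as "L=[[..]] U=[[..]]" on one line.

L=[[1,0,0,0],[-1,1,0,0],[0,-2,1,0],[1,-1,1,1]] U=[[-2,0,-1,2],[0,1,1,-1],[0,0,-1,2],[0,0,0,1]]

  r1 -= -1·r0 → [0,1,1,-1]
  r2 -= 0·r0 → [0,-2,-3,4]
  r3 -= 1·r0 → [0,-1,-2,4]
  r2 -= -2·r1 → [0,0,-1,2]
  r3 -= -1·r1 → [0,0,-1,3]
  r3 -= 1·r2 → [0,0,0,1]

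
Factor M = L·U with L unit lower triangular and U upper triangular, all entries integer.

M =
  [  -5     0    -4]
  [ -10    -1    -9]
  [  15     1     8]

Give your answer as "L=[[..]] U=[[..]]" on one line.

  row1 -= 2·row0 → [0,-1,-1]
  row2 -= -3·row0 → [0,1,-4]
  row2 -= -1·row1 → [0,0,-5]

L=[[1,0,0],[2,1,0],[-3,-1,1]] U=[[-5,0,-4],[0,-1,-1],[0,0,-5]]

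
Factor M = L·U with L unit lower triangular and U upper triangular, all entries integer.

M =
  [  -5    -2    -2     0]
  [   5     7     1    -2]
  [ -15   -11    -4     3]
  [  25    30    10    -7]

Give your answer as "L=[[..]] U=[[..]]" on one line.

  R1 -= -1·R0 → [0,5,-1,-2]
  R2 -= 3·R0 → [0,-5,2,3]
  R3 -= -5·R0 → [0,20,0,-7]
  R2 -= -1·R1 → [0,0,1,1]
  R3 -= 4·R1 → [0,0,4,1]
  R3 -= 4·R2 → [0,0,0,-3]

L=[[1,0,0,0],[-1,1,0,0],[3,-1,1,0],[-5,4,4,1]] U=[[-5,-2,-2,0],[0,5,-1,-2],[0,0,1,1],[0,0,0,-3]]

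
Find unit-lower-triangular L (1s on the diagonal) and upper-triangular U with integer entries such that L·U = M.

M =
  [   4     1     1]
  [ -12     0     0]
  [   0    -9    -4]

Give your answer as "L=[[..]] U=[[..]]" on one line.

  R1 -= -3·R0 → [0,3,3]
  R2 -= 0·R0 → [0,-9,-4]
  R2 -= -3·R1 → [0,0,5]

L=[[1,0,0],[-3,1,0],[0,-3,1]] U=[[4,1,1],[0,3,3],[0,0,5]]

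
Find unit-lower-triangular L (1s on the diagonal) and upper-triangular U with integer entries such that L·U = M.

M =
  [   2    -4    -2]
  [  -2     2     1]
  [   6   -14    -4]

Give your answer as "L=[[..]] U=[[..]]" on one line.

L=[[1,0,0],[-1,1,0],[3,1,1]] U=[[2,-4,-2],[0,-2,-1],[0,0,3]]

  row1 -= -1·row0 → [0,-2,-1]
  row2 -= 3·row0 → [0,-2,2]
  row2 -= 1·row1 → [0,0,3]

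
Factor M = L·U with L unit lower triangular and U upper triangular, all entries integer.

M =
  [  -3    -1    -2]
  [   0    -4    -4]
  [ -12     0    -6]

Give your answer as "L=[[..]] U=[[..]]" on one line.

  R1 -= 0·R0 → [0,-4,-4]
  R2 -= 4·R0 → [0,4,2]
  R2 -= -1·R1 → [0,0,-2]

L=[[1,0,0],[0,1,0],[4,-1,1]] U=[[-3,-1,-2],[0,-4,-4],[0,0,-2]]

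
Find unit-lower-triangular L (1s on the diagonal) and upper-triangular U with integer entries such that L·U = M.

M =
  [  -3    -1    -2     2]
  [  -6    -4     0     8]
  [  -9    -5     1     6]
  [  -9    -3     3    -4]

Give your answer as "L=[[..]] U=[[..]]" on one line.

  row1 -= 2·row0 → [0,-2,4,4]
  row2 -= 3·row0 → [0,-2,7,0]
  row3 -= 3·row0 → [0,0,9,-10]
  row2 -= 1·row1 → [0,0,3,-4]
  row3 -= 0·row1 → [0,0,9,-10]
  row3 -= 3·row2 → [0,0,0,2]

L=[[1,0,0,0],[2,1,0,0],[3,1,1,0],[3,0,3,1]] U=[[-3,-1,-2,2],[0,-2,4,4],[0,0,3,-4],[0,0,0,2]]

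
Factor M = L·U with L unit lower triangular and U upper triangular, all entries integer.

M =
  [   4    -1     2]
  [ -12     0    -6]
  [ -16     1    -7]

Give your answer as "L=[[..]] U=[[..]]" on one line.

  r1 -= -3·r0 → [0,-3,0]
  r2 -= -4·r0 → [0,-3,1]
  r2 -= 1·r1 → [0,0,1]

L=[[1,0,0],[-3,1,0],[-4,1,1]] U=[[4,-1,2],[0,-3,0],[0,0,1]]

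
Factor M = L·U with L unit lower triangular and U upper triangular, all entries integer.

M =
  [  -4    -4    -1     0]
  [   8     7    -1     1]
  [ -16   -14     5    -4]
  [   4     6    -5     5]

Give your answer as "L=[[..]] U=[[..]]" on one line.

L=[[1,0,0,0],[-2,1,0,0],[4,-2,1,0],[-1,-2,-4,1]] U=[[-4,-4,-1,0],[0,-1,-3,1],[0,0,3,-2],[0,0,0,-1]]

  r1 -= -2·r0 → [0,-1,-3,1]
  r2 -= 4·r0 → [0,2,9,-4]
  r3 -= -1·r0 → [0,2,-6,5]
  r2 -= -2·r1 → [0,0,3,-2]
  r3 -= -2·r1 → [0,0,-12,7]
  r3 -= -4·r2 → [0,0,0,-1]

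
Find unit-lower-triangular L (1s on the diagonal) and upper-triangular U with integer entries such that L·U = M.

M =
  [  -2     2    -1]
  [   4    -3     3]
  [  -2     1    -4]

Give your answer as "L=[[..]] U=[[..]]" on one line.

L=[[1,0,0],[-2,1,0],[1,-1,1]] U=[[-2,2,-1],[0,1,1],[0,0,-2]]

  row1 -= -2·row0 → [0,1,1]
  row2 -= 1·row0 → [0,-1,-3]
  row2 -= -1·row1 → [0,0,-2]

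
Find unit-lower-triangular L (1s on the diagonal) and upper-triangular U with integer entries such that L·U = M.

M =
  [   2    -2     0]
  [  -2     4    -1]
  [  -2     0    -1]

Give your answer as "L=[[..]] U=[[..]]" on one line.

  R1 -= -1·R0 → [0,2,-1]
  R2 -= -1·R0 → [0,-2,-1]
  R2 -= -1·R1 → [0,0,-2]

L=[[1,0,0],[-1,1,0],[-1,-1,1]] U=[[2,-2,0],[0,2,-1],[0,0,-2]]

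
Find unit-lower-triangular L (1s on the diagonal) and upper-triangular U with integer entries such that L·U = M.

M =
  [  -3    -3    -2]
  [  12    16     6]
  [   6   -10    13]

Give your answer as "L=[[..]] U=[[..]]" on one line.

  row1 -= -4·row0 → [0,4,-2]
  row2 -= -2·row0 → [0,-16,9]
  row2 -= -4·row1 → [0,0,1]

L=[[1,0,0],[-4,1,0],[-2,-4,1]] U=[[-3,-3,-2],[0,4,-2],[0,0,1]]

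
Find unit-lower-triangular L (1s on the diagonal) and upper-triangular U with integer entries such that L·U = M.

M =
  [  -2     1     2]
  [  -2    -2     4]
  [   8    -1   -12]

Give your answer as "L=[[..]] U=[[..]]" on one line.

  row1 -= 1·row0 → [0,-3,2]
  row2 -= -4·row0 → [0,3,-4]
  row2 -= -1·row1 → [0,0,-2]

L=[[1,0,0],[1,1,0],[-4,-1,1]] U=[[-2,1,2],[0,-3,2],[0,0,-2]]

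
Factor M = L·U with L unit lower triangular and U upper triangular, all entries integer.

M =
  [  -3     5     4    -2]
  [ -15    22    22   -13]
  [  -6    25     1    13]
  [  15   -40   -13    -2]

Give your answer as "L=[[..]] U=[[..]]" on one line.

L=[[1,0,0,0],[5,1,0,0],[2,-5,1,0],[-5,5,-1,1]] U=[[-3,5,4,-2],[0,-3,2,-3],[0,0,3,2],[0,0,0,5]]

  row1 -= 5·row0 → [0,-3,2,-3]
  row2 -= 2·row0 → [0,15,-7,17]
  row3 -= -5·row0 → [0,-15,7,-12]
  row2 -= -5·row1 → [0,0,3,2]
  row3 -= 5·row1 → [0,0,-3,3]
  row3 -= -1·row2 → [0,0,0,5]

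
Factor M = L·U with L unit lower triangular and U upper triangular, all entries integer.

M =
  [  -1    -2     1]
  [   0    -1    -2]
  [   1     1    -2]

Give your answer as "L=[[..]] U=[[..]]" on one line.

  R1 -= 0·R0 → [0,-1,-2]
  R2 -= -1·R0 → [0,-1,-1]
  R2 -= 1·R1 → [0,0,1]

L=[[1,0,0],[0,1,0],[-1,1,1]] U=[[-1,-2,1],[0,-1,-2],[0,0,1]]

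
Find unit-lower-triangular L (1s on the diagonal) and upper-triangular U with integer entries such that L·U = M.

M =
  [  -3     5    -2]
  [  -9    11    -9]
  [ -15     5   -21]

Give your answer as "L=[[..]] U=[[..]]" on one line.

L=[[1,0,0],[3,1,0],[5,5,1]] U=[[-3,5,-2],[0,-4,-3],[0,0,4]]

  R1 -= 3·R0 → [0,-4,-3]
  R2 -= 5·R0 → [0,-20,-11]
  R2 -= 5·R1 → [0,0,4]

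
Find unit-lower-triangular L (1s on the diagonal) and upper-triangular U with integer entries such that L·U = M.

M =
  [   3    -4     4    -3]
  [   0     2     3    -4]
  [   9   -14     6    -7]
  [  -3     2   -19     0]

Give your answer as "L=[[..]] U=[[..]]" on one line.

L=[[1,0,0,0],[0,1,0,0],[3,-1,1,0],[-1,-1,4,1]] U=[[3,-4,4,-3],[0,2,3,-4],[0,0,-3,-2],[0,0,0,1]]

  R1 -= 0·R0 → [0,2,3,-4]
  R2 -= 3·R0 → [0,-2,-6,2]
  R3 -= -1·R0 → [0,-2,-15,-3]
  R2 -= -1·R1 → [0,0,-3,-2]
  R3 -= -1·R1 → [0,0,-12,-7]
  R3 -= 4·R2 → [0,0,0,1]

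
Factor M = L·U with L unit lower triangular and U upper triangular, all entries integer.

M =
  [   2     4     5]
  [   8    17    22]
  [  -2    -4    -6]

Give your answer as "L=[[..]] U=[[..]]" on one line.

  R1 -= 4·R0 → [0,1,2]
  R2 -= -1·R0 → [0,0,-1]
  R2 -= 0·R1 → [0,0,-1]

L=[[1,0,0],[4,1,0],[-1,0,1]] U=[[2,4,5],[0,1,2],[0,0,-1]]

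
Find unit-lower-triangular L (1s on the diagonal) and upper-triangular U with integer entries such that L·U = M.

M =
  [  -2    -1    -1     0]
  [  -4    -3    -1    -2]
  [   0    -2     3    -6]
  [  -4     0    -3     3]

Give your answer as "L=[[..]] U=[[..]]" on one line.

  row1 -= 2·row0 → [0,-1,1,-2]
  row2 -= 0·row0 → [0,-2,3,-6]
  row3 -= 2·row0 → [0,2,-1,3]
  row2 -= 2·row1 → [0,0,1,-2]
  row3 -= -2·row1 → [0,0,1,-1]
  row3 -= 1·row2 → [0,0,0,1]

L=[[1,0,0,0],[2,1,0,0],[0,2,1,0],[2,-2,1,1]] U=[[-2,-1,-1,0],[0,-1,1,-2],[0,0,1,-2],[0,0,0,1]]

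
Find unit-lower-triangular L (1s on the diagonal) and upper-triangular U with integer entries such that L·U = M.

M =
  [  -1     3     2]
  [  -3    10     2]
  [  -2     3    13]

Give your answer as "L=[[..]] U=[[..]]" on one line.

L=[[1,0,0],[3,1,0],[2,-3,1]] U=[[-1,3,2],[0,1,-4],[0,0,-3]]

  r1 -= 3·r0 → [0,1,-4]
  r2 -= 2·r0 → [0,-3,9]
  r2 -= -3·r1 → [0,0,-3]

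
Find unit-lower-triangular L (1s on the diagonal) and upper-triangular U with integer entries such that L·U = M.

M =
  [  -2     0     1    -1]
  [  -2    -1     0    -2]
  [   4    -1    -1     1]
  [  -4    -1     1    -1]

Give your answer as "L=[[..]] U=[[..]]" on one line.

L=[[1,0,0,0],[1,1,0,0],[-2,1,1,0],[2,1,0,1]] U=[[-2,0,1,-1],[0,-1,-1,-1],[0,0,2,0],[0,0,0,2]]

  r1 -= 1·r0 → [0,-1,-1,-1]
  r2 -= -2·r0 → [0,-1,1,-1]
  r3 -= 2·r0 → [0,-1,-1,1]
  r2 -= 1·r1 → [0,0,2,0]
  r3 -= 1·r1 → [0,0,0,2]
  r3 -= 0·r2 → [0,0,0,2]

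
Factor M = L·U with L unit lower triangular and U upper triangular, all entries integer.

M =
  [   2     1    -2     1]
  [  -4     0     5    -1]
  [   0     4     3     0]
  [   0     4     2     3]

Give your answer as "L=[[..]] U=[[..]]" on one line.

L=[[1,0,0,0],[-2,1,0,0],[0,2,1,0],[0,2,0,1]] U=[[2,1,-2,1],[0,2,1,1],[0,0,1,-2],[0,0,0,1]]

  row1 -= -2·row0 → [0,2,1,1]
  row2 -= 0·row0 → [0,4,3,0]
  row3 -= 0·row0 → [0,4,2,3]
  row2 -= 2·row1 → [0,0,1,-2]
  row3 -= 2·row1 → [0,0,0,1]
  row3 -= 0·row2 → [0,0,0,1]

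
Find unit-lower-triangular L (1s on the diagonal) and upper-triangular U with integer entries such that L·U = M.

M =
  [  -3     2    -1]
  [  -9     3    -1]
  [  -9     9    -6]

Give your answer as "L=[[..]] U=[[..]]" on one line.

  R1 -= 3·R0 → [0,-3,2]
  R2 -= 3·R0 → [0,3,-3]
  R2 -= -1·R1 → [0,0,-1]

L=[[1,0,0],[3,1,0],[3,-1,1]] U=[[-3,2,-1],[0,-3,2],[0,0,-1]]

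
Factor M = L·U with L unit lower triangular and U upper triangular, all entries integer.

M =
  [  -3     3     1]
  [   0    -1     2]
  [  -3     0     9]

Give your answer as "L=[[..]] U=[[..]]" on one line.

  r1 -= 0·r0 → [0,-1,2]
  r2 -= 1·r0 → [0,-3,8]
  r2 -= 3·r1 → [0,0,2]

L=[[1,0,0],[0,1,0],[1,3,1]] U=[[-3,3,1],[0,-1,2],[0,0,2]]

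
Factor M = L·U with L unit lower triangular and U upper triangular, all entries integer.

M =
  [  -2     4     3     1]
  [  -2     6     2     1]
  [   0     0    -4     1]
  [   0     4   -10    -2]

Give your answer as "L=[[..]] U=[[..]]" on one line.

  r1 -= 1·r0 → [0,2,-1,0]
  r2 -= 0·r0 → [0,0,-4,1]
  r3 -= 0·r0 → [0,4,-10,-2]
  r2 -= 0·r1 → [0,0,-4,1]
  r3 -= 2·r1 → [0,0,-8,-2]
  r3 -= 2·r2 → [0,0,0,-4]

L=[[1,0,0,0],[1,1,0,0],[0,0,1,0],[0,2,2,1]] U=[[-2,4,3,1],[0,2,-1,0],[0,0,-4,1],[0,0,0,-4]]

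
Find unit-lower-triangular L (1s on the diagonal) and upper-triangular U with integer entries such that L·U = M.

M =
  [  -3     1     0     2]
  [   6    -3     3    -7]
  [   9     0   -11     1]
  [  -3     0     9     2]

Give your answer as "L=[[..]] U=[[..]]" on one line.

L=[[1,0,0,0],[-2,1,0,0],[-3,-3,1,0],[1,1,-3,1]] U=[[-3,1,0,2],[0,-1,3,-3],[0,0,-2,-2],[0,0,0,-3]]

  r1 -= -2·r0 → [0,-1,3,-3]
  r2 -= -3·r0 → [0,3,-11,7]
  r3 -= 1·r0 → [0,-1,9,0]
  r2 -= -3·r1 → [0,0,-2,-2]
  r3 -= 1·r1 → [0,0,6,3]
  r3 -= -3·r2 → [0,0,0,-3]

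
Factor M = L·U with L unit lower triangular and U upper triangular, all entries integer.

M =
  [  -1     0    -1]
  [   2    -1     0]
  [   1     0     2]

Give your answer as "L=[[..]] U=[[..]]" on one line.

L=[[1,0,0],[-2,1,0],[-1,0,1]] U=[[-1,0,-1],[0,-1,-2],[0,0,1]]

  R1 -= -2·R0 → [0,-1,-2]
  R2 -= -1·R0 → [0,0,1]
  R2 -= 0·R1 → [0,0,1]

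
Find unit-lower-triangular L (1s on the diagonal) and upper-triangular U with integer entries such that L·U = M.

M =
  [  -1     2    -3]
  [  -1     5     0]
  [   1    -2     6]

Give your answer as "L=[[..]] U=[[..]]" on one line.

  r1 -= 1·r0 → [0,3,3]
  r2 -= -1·r0 → [0,0,3]
  r2 -= 0·r1 → [0,0,3]

L=[[1,0,0],[1,1,0],[-1,0,1]] U=[[-1,2,-3],[0,3,3],[0,0,3]]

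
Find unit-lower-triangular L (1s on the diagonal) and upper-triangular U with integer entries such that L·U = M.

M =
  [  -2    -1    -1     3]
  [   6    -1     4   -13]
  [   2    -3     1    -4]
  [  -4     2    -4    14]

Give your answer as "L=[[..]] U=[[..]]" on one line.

  r1 -= -3·r0 → [0,-4,1,-4]
  r2 -= -1·r0 → [0,-4,0,-1]
  r3 -= 2·r0 → [0,4,-2,8]
  r2 -= 1·r1 → [0,0,-1,3]
  r3 -= -1·r1 → [0,0,-1,4]
  r3 -= 1·r2 → [0,0,0,1]

L=[[1,0,0,0],[-3,1,0,0],[-1,1,1,0],[2,-1,1,1]] U=[[-2,-1,-1,3],[0,-4,1,-4],[0,0,-1,3],[0,0,0,1]]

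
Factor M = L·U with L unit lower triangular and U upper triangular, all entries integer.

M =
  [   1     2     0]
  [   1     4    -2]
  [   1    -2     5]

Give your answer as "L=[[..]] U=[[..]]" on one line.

  R1 -= 1·R0 → [0,2,-2]
  R2 -= 1·R0 → [0,-4,5]
  R2 -= -2·R1 → [0,0,1]

L=[[1,0,0],[1,1,0],[1,-2,1]] U=[[1,2,0],[0,2,-2],[0,0,1]]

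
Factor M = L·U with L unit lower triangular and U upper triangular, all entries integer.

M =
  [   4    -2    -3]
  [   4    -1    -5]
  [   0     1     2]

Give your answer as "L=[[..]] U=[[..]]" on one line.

L=[[1,0,0],[1,1,0],[0,1,1]] U=[[4,-2,-3],[0,1,-2],[0,0,4]]

  row1 -= 1·row0 → [0,1,-2]
  row2 -= 0·row0 → [0,1,2]
  row2 -= 1·row1 → [0,0,4]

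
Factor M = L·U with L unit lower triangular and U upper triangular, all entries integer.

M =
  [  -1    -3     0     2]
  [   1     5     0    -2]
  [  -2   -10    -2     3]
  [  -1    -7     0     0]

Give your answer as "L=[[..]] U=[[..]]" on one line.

  R1 -= -1·R0 → [0,2,0,0]
  R2 -= 2·R0 → [0,-4,-2,-1]
  R3 -= 1·R0 → [0,-4,0,-2]
  R2 -= -2·R1 → [0,0,-2,-1]
  R3 -= -2·R1 → [0,0,0,-2]
  R3 -= 0·R2 → [0,0,0,-2]

L=[[1,0,0,0],[-1,1,0,0],[2,-2,1,0],[1,-2,0,1]] U=[[-1,-3,0,2],[0,2,0,0],[0,0,-2,-1],[0,0,0,-2]]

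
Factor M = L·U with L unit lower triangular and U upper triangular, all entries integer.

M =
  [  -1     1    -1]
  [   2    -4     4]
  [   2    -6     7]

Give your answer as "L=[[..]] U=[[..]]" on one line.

  R1 -= -2·R0 → [0,-2,2]
  R2 -= -2·R0 → [0,-4,5]
  R2 -= 2·R1 → [0,0,1]

L=[[1,0,0],[-2,1,0],[-2,2,1]] U=[[-1,1,-1],[0,-2,2],[0,0,1]]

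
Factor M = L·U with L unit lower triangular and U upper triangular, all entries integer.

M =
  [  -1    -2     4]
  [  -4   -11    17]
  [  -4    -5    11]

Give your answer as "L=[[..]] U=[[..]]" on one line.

  row1 -= 4·row0 → [0,-3,1]
  row2 -= 4·row0 → [0,3,-5]
  row2 -= -1·row1 → [0,0,-4]

L=[[1,0,0],[4,1,0],[4,-1,1]] U=[[-1,-2,4],[0,-3,1],[0,0,-4]]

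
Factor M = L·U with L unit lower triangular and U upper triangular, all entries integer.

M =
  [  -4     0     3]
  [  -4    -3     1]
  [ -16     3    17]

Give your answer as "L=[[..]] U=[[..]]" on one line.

L=[[1,0,0],[1,1,0],[4,-1,1]] U=[[-4,0,3],[0,-3,-2],[0,0,3]]

  R1 -= 1·R0 → [0,-3,-2]
  R2 -= 4·R0 → [0,3,5]
  R2 -= -1·R1 → [0,0,3]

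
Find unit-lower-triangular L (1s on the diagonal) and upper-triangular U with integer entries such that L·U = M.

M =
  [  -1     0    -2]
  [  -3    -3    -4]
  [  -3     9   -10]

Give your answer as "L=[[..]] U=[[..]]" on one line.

L=[[1,0,0],[3,1,0],[3,-3,1]] U=[[-1,0,-2],[0,-3,2],[0,0,2]]

  r1 -= 3·r0 → [0,-3,2]
  r2 -= 3·r0 → [0,9,-4]
  r2 -= -3·r1 → [0,0,2]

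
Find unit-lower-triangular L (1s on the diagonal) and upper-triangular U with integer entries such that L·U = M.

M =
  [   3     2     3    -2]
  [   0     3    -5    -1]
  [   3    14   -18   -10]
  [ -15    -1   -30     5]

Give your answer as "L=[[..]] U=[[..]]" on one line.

L=[[1,0,0,0],[0,1,0,0],[1,4,1,0],[-5,3,0,1]] U=[[3,2,3,-2],[0,3,-5,-1],[0,0,-1,-4],[0,0,0,-2]]

  r1 -= 0·r0 → [0,3,-5,-1]
  r2 -= 1·r0 → [0,12,-21,-8]
  r3 -= -5·r0 → [0,9,-15,-5]
  r2 -= 4·r1 → [0,0,-1,-4]
  r3 -= 3·r1 → [0,0,0,-2]
  r3 -= 0·r2 → [0,0,0,-2]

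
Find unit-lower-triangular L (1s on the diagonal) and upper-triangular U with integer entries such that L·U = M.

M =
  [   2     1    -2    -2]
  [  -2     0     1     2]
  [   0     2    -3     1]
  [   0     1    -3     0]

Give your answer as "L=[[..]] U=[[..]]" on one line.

  r1 -= -1·r0 → [0,1,-1,0]
  r2 -= 0·r0 → [0,2,-3,1]
  r3 -= 0·r0 → [0,1,-3,0]
  r2 -= 2·r1 → [0,0,-1,1]
  r3 -= 1·r1 → [0,0,-2,0]
  r3 -= 2·r2 → [0,0,0,-2]

L=[[1,0,0,0],[-1,1,0,0],[0,2,1,0],[0,1,2,1]] U=[[2,1,-2,-2],[0,1,-1,0],[0,0,-1,1],[0,0,0,-2]]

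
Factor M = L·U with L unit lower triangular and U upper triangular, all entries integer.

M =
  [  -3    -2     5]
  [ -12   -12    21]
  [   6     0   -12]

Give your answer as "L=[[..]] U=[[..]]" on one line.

L=[[1,0,0],[4,1,0],[-2,1,1]] U=[[-3,-2,5],[0,-4,1],[0,0,-3]]

  r1 -= 4·r0 → [0,-4,1]
  r2 -= -2·r0 → [0,-4,-2]
  r2 -= 1·r1 → [0,0,-3]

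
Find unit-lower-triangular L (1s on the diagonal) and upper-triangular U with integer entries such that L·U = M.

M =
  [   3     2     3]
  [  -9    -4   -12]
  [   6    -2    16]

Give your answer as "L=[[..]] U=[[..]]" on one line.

L=[[1,0,0],[-3,1,0],[2,-3,1]] U=[[3,2,3],[0,2,-3],[0,0,1]]

  R1 -= -3·R0 → [0,2,-3]
  R2 -= 2·R0 → [0,-6,10]
  R2 -= -3·R1 → [0,0,1]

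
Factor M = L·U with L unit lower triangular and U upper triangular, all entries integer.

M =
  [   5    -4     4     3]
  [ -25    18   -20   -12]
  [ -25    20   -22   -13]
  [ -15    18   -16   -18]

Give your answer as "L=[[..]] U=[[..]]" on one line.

L=[[1,0,0,0],[-5,1,0,0],[-5,0,1,0],[-3,-3,2,1]] U=[[5,-4,4,3],[0,-2,0,3],[0,0,-2,2],[0,0,0,-4]]

  R1 -= -5·R0 → [0,-2,0,3]
  R2 -= -5·R0 → [0,0,-2,2]
  R3 -= -3·R0 → [0,6,-4,-9]
  R2 -= 0·R1 → [0,0,-2,2]
  R3 -= -3·R1 → [0,0,-4,0]
  R3 -= 2·R2 → [0,0,0,-4]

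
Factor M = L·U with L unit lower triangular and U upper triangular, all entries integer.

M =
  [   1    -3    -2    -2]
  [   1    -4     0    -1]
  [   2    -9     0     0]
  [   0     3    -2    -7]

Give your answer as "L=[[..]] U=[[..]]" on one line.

  r1 -= 1·r0 → [0,-1,2,1]
  r2 -= 2·r0 → [0,-3,4,4]
  r3 -= 0·r0 → [0,3,-2,-7]
  r2 -= 3·r1 → [0,0,-2,1]
  r3 -= -3·r1 → [0,0,4,-4]
  r3 -= -2·r2 → [0,0,0,-2]

L=[[1,0,0,0],[1,1,0,0],[2,3,1,0],[0,-3,-2,1]] U=[[1,-3,-2,-2],[0,-1,2,1],[0,0,-2,1],[0,0,0,-2]]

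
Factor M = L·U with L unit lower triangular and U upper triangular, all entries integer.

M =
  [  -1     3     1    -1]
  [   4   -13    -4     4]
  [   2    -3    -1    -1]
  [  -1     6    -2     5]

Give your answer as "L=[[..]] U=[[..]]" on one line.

L=[[1,0,0,0],[-4,1,0,0],[-2,-3,1,0],[1,-3,-3,1]] U=[[-1,3,1,-1],[0,-1,0,0],[0,0,1,-3],[0,0,0,-3]]

  r1 -= -4·r0 → [0,-1,0,0]
  r2 -= -2·r0 → [0,3,1,-3]
  r3 -= 1·r0 → [0,3,-3,6]
  r2 -= -3·r1 → [0,0,1,-3]
  r3 -= -3·r1 → [0,0,-3,6]
  r3 -= -3·r2 → [0,0,0,-3]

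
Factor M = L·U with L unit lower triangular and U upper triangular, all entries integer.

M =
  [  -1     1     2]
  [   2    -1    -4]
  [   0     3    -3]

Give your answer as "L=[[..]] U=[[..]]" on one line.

L=[[1,0,0],[-2,1,0],[0,3,1]] U=[[-1,1,2],[0,1,0],[0,0,-3]]

  r1 -= -2·r0 → [0,1,0]
  r2 -= 0·r0 → [0,3,-3]
  r2 -= 3·r1 → [0,0,-3]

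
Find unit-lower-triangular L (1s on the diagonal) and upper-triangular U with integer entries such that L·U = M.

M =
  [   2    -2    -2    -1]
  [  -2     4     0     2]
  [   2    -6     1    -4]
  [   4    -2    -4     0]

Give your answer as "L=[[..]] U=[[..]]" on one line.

L=[[1,0,0,0],[-1,1,0,0],[1,-2,1,0],[2,1,-2,1]] U=[[2,-2,-2,-1],[0,2,-2,1],[0,0,-1,-1],[0,0,0,-1]]

  R1 -= -1·R0 → [0,2,-2,1]
  R2 -= 1·R0 → [0,-4,3,-3]
  R3 -= 2·R0 → [0,2,0,2]
  R2 -= -2·R1 → [0,0,-1,-1]
  R3 -= 1·R1 → [0,0,2,1]
  R3 -= -2·R2 → [0,0,0,-1]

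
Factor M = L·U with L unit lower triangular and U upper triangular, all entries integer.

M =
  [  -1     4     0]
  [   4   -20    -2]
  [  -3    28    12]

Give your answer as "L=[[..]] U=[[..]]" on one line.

  R1 -= -4·R0 → [0,-4,-2]
  R2 -= 3·R0 → [0,16,12]
  R2 -= -4·R1 → [0,0,4]

L=[[1,0,0],[-4,1,0],[3,-4,1]] U=[[-1,4,0],[0,-4,-2],[0,0,4]]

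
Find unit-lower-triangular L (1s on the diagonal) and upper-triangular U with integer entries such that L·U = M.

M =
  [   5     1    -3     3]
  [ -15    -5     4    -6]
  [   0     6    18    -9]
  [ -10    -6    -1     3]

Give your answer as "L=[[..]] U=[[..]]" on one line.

  row1 -= -3·row0 → [0,-2,-5,3]
  row2 -= 0·row0 → [0,6,18,-9]
  row3 -= -2·row0 → [0,-4,-7,9]
  row2 -= -3·row1 → [0,0,3,0]
  row3 -= 2·row1 → [0,0,3,3]
  row3 -= 1·row2 → [0,0,0,3]

L=[[1,0,0,0],[-3,1,0,0],[0,-3,1,0],[-2,2,1,1]] U=[[5,1,-3,3],[0,-2,-5,3],[0,0,3,0],[0,0,0,3]]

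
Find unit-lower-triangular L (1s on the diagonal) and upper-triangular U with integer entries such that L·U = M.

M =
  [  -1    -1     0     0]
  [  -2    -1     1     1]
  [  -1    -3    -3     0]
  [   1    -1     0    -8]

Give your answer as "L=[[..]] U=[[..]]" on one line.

  r1 -= 2·r0 → [0,1,1,1]
  r2 -= 1·r0 → [0,-2,-3,0]
  r3 -= -1·r0 → [0,-2,0,-8]
  r2 -= -2·r1 → [0,0,-1,2]
  r3 -= -2·r1 → [0,0,2,-6]
  r3 -= -2·r2 → [0,0,0,-2]

L=[[1,0,0,0],[2,1,0,0],[1,-2,1,0],[-1,-2,-2,1]] U=[[-1,-1,0,0],[0,1,1,1],[0,0,-1,2],[0,0,0,-2]]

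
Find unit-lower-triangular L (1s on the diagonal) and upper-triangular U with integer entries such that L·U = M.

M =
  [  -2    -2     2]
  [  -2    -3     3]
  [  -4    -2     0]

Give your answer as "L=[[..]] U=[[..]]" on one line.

  r1 -= 1·r0 → [0,-1,1]
  r2 -= 2·r0 → [0,2,-4]
  r2 -= -2·r1 → [0,0,-2]

L=[[1,0,0],[1,1,0],[2,-2,1]] U=[[-2,-2,2],[0,-1,1],[0,0,-2]]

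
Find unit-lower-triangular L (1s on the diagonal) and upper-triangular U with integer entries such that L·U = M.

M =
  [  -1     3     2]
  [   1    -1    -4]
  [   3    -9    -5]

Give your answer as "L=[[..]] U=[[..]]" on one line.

  r1 -= -1·r0 → [0,2,-2]
  r2 -= -3·r0 → [0,0,1]
  r2 -= 0·r1 → [0,0,1]

L=[[1,0,0],[-1,1,0],[-3,0,1]] U=[[-1,3,2],[0,2,-2],[0,0,1]]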